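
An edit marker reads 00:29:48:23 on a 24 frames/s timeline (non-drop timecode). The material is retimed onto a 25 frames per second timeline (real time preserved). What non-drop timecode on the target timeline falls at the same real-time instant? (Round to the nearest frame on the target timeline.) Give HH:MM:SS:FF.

00:29:48:24

Source frame index: (0×3600 + 29×60 + 48) × 24 + 23 = 42935.
Real time: 42935 / (24) = 42935/24 s.
Target frame: (42935/24) × (25) = 1073375/24 ≈ 44723.958 → 44724.
At 25 labels/s: frame 44724 → 00:29:48:24.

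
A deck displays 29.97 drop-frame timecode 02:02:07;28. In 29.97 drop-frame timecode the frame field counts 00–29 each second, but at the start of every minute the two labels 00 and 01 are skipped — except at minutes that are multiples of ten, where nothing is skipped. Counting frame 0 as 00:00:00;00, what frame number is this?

Complete 10-minute blocks: 12, each 17982 frames → 215784.
Remaining 2 whole minutes in the current block: 1800 + 1 × 1798 = 3598 frames.
Within the current minute: 7 × 30 + 28 − 2 = 236 (labels ;00/;01 skipped at this minute). Total = 215784 + 3598 + 236 = 219618.

219618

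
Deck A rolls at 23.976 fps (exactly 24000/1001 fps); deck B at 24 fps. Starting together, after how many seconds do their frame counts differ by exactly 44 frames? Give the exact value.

11011/6 seconds

The gap grows by |24 − 24000/1001| = 24/1001 frames per second.
Time for a 44-frame gap: 44 ÷ (24/1001) = 11011/6 s.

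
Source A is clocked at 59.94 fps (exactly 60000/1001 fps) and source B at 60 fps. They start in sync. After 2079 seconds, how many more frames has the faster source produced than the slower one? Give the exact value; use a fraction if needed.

1620/13 frames

A emits 60000/1001 × 2079 = 1620000/13 frames; B emits 60 × 2079 = 124740.
Difference = 1620/13 frames (≈ 124.6154); B is ahead of A.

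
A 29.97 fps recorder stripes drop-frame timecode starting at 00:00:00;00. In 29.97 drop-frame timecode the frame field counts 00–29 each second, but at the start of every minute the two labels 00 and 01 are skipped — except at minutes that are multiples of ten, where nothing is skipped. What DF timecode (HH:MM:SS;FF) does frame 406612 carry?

Each 10-minute DF block holds 10 × 60 × 30 − 9 × 2 = 17982 frames. 406612 ÷ 17982 → 22 full blocks, remainder 11008.
Within the partial block the first minute is 1800 frames and each further minute 1798, so 6 further minute boundaries passed. Total skipped labels = 18 × 22 + 2 × 6 = 408.
Non-drop label index = 406612 + 408 = 407020; at 30 labels/s that is 03:46:07:10, i.e. DF 03:46:07;10.

03:46:07;10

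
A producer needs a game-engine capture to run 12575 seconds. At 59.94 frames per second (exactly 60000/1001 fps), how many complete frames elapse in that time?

Frames = 12575 × 60000/1001 = 754500000/1001 ≈ 753746.2537.
Complete frames: 753746.

753746 frames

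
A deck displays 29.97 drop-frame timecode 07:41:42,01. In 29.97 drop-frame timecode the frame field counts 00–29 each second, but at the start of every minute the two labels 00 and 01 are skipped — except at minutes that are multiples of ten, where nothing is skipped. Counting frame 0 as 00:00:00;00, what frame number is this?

As if non-drop at 30 labels/s: (7 × 3600 + 41 × 60 + 42) × 30 + 1 = 831061.
Minute boundaries passed: 461; those not divisible by 10: 461 − 46 = 415; dropped labels = 2 × 415 = 830.
Actual frame index = 831061 − 830 = 830231.

830231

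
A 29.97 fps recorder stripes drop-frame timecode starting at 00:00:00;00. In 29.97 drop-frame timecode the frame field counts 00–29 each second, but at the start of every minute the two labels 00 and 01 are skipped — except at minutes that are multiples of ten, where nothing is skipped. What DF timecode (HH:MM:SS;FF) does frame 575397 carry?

05:19:59;03

Each 10-minute DF block holds 10 × 60 × 30 − 9 × 2 = 17982 frames. 575397 ÷ 17982 → 31 full blocks, remainder 17955.
Within the partial block the first minute is 1800 frames and each further minute 1798, so 9 further minute boundaries passed. Total skipped labels = 18 × 31 + 2 × 9 = 576.
Non-drop label index = 575397 + 576 = 575973; at 30 labels/s that is 05:19:59:03, i.e. DF 05:19:59;03.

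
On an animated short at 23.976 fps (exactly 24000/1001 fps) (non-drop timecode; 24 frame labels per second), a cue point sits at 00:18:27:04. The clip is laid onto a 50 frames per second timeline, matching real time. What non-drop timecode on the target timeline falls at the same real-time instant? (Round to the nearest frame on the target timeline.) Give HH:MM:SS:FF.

00:18:28:14

Source frame index: (0×3600 + 18×60 + 27) × 24 + 4 = 26572.
Real time: 26572 / (24000/1001) = 6649643/6000 s.
Target frame: (6649643/6000) × (50) = 6649643/120 ≈ 55413.692 → 55414.
At 50 labels/s: frame 55414 → 00:18:28:14.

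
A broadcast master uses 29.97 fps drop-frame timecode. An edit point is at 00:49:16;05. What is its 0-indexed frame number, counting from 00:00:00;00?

As if non-drop at 30 labels/s: (0 × 3600 + 49 × 60 + 16) × 30 + 5 = 88685.
Minute boundaries passed: 49; those not divisible by 10: 49 − 4 = 45; dropped labels = 2 × 45 = 90.
Actual frame index = 88685 − 90 = 88595.

88595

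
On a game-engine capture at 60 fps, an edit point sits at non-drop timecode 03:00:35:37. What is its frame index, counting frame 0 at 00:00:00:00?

frame 650137

Total seconds to the label: (3 × 3600 + 0 × 60 + 35) = 10835.
Frame index = 10835 × 60 + 37 = 650137.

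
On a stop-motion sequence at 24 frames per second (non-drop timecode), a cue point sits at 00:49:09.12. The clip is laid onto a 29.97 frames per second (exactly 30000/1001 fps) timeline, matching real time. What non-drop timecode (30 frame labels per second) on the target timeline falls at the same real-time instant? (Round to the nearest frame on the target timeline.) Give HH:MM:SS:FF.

00:49:06:17

Source frame index: (0×3600 + 49×60 + 9) × 24 + 12 = 70788.
Real time: 70788 / (24) = 5899/2 s.
Target frame: (5899/2) × (30000/1001) = 88485000/1001 ≈ 88396.603 → 88397.
At 30 labels/s: frame 88397 → 00:49:06:17.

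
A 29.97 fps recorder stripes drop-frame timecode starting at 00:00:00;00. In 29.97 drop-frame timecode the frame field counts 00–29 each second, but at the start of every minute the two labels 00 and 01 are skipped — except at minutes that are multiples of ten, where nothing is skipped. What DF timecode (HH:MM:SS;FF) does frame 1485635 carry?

13:46:10;23

Each 10-minute DF block holds 10 × 60 × 30 − 9 × 2 = 17982 frames. 1485635 ÷ 17982 → 82 full blocks, remainder 11111.
Within the partial block the first minute is 1800 frames and each further minute 1798, so 6 further minute boundaries passed. Total skipped labels = 18 × 82 + 2 × 6 = 1488.
Non-drop label index = 1485635 + 1488 = 1487123; at 30 labels/s that is 13:46:10:23, i.e. DF 13:46:10;23.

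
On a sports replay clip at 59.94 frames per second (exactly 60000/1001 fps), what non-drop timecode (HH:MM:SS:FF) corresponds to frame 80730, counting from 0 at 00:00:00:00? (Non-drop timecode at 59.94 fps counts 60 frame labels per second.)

00:22:25:30

80730 ÷ 60 = 1345 full seconds, remainder 30 frames.
1345 s = 0 h 22 min 25 s.
Timecode: 00:22:25:30.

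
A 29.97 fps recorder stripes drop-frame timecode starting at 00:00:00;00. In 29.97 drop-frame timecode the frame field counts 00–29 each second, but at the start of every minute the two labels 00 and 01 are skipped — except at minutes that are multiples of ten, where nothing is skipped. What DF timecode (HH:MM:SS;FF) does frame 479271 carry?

04:26:31;21

Each 10-minute DF block holds 10 × 60 × 30 − 9 × 2 = 17982 frames. 479271 ÷ 17982 → 26 full blocks, remainder 11739.
Within the partial block the first minute is 1800 frames and each further minute 1798, so 6 further minute boundaries passed. Total skipped labels = 18 × 26 + 2 × 6 = 480.
Non-drop label index = 479271 + 480 = 479751; at 30 labels/s that is 04:26:31:21, i.e. DF 04:26:31;21.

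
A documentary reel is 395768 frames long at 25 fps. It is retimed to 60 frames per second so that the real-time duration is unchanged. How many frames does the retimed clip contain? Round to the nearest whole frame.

949843 frames

Frames at target rate = 395768 × (60) / (25) = 4749216/5 ≈ 949843.200.
Nearest whole frame: 949843.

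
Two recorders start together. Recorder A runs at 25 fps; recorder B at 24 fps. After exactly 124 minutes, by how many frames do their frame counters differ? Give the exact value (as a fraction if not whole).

124 min = 7440 s.
A emits 25 × 7440 = 186000 frames; B emits 24 × 7440 = 178560.
Difference = 7440 frames; B is behind A.

7440 frames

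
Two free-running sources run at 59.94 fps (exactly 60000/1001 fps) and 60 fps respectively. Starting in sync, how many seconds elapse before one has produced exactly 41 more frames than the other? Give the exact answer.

The gap grows by |60 − 60000/1001| = 60/1001 frames per second.
Time for a 41-frame gap: 41 ÷ (60/1001) = 41041/60 s.

41041/60 seconds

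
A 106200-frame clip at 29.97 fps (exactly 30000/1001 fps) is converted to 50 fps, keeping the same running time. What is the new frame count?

177177 frames

Target frames = source frames × (target rate / source rate) = 106200 × (50)/(30000/1001) = 106200 × 1001/600 = 177177.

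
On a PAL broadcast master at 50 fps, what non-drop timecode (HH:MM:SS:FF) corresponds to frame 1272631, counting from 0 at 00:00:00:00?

07:04:12:31

1272631 ÷ 50 = 25452 full seconds, remainder 31 frames.
25452 s = 7 h 4 min 12 s.
Timecode: 07:04:12:31.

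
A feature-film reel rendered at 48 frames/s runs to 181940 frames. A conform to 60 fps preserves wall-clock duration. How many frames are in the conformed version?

Target frames = source frames × (target rate / source rate) = 181940 × (60)/(48) = 181940 × 5/4 = 227425.

227425 frames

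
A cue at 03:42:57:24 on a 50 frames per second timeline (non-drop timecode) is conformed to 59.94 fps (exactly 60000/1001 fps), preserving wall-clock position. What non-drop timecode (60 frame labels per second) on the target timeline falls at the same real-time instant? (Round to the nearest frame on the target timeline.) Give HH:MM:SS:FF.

Source frame index: (3×3600 + 42×60 + 57) × 50 + 24 = 668874.
Real time: 668874 / (50) = 334437/25 s.
Target frame: (334437/25) × (60000/1001) = 802648800/1001 ≈ 801846.953 → 801847.
At 60 labels/s: frame 801847 → 03:42:44:07.

03:42:44:07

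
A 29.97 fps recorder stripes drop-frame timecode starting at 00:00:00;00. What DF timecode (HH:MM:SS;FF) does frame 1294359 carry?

11:59:48;15

Ten DF minutes hold 17982 frames, so frame 1294359 lies in block 71 (frames 1276722–1294703) with 17637 frames into that block.
The block's first minute is 1800 frames and the rest 1798 each; 17637 frames reaches minute 9, so 71 × 18 + 9 × 2 = 1296 labels have been skipped so far.
Adding those back, label number 1294359 + 1296 = 1295655 at 30 labels/s is 43188 s + 15 f = 11 h 59 min 48 s frame 15, i.e. 11:59:48;15.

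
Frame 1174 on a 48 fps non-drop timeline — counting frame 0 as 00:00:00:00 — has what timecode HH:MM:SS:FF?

1174 ÷ 48 = 24 full seconds, remainder 22 frames.
24 s = 0 h 0 min 24 s.
Timecode: 00:00:24:22.

00:00:24:22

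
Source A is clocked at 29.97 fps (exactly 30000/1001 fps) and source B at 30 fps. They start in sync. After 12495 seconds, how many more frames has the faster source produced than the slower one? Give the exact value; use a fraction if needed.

A emits 30000/1001 × 12495 = 53550000/143 frames; B emits 30 × 12495 = 374850.
Difference = 53550/143 frames (≈ 374.4755); B is ahead of A.

53550/143 frames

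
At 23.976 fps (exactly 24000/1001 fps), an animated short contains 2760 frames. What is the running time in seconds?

Running time = 2760 / (24000/1001) = 115.115 s.

115.115 seconds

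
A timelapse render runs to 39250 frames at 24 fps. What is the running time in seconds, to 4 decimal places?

1635.4167 seconds

Running time = 39250 × 1/24 = 19625/12 s ≈ 1635.4167 s.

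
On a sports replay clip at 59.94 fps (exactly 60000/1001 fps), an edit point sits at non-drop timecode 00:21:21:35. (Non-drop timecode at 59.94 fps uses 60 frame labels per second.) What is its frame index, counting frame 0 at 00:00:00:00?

Total seconds to the label: (0 × 3600 + 21 × 60 + 21) = 1281.
Frame index = 1281 × 60 + 35 = 76895.

frame 76895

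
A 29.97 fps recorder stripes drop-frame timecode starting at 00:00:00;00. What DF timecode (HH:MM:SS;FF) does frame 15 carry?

Each 10-minute DF block holds 10 × 60 × 30 − 9 × 2 = 17982 frames. 15 ÷ 17982 → 0 full blocks, remainder 15.
Within the partial block the first minute is 1800 frames and each further minute 1798, so 0 further minute boundaries passed. Total skipped labels = 18 × 0 + 2 × 0 = 0.
Non-drop label index = 15 + 0 = 15; at 30 labels/s that is 00:00:00:15, i.e. DF 00:00:00;15.

00:00:00;15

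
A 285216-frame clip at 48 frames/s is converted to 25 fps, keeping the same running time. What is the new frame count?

Target frames = source frames × (target rate / source rate) = 285216 × (25)/(48) = 285216 × 25/48 = 148550.

148550 frames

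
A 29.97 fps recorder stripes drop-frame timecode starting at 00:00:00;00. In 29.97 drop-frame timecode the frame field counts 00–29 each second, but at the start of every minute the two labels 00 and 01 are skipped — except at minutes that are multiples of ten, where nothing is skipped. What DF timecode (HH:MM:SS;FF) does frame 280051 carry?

Ten DF minutes hold 17982 frames, so frame 280051 lies in block 15 (frames 269730–287711) with 10321 frames into that block.
The block's first minute is 1800 frames and the rest 1798 each; 10321 frames reaches minute 5, so 15 × 18 + 5 × 2 = 280 labels have been skipped so far.
Adding those back, label number 280051 + 280 = 280331 at 30 labels/s is 9344 s + 11 f = 2 h 35 min 44 s frame 11, i.e. 02:35:44;11.

02:35:44;11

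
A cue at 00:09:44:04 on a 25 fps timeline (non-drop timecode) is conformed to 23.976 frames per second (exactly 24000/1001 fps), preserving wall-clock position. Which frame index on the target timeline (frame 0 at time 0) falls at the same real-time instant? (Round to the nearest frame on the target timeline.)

Source frame index: (0×3600 + 9×60 + 44) × 25 + 4 = 14604.
Real time: 14604 / (25) = 14604/25 s.
Target frame: (14604/25) × (24000/1001) = 14019840/1001 ≈ 14005.834 → 14006.

frame 14006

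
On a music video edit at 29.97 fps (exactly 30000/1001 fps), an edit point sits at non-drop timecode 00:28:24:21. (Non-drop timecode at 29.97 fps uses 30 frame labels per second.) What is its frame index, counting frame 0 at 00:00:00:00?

Total seconds to the label: (0 × 3600 + 28 × 60 + 24) = 1704.
Frame index = 1704 × 30 + 21 = 51141.

frame 51141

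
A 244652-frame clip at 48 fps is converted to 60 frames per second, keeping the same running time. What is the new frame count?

Target frames = source frames × (target rate / source rate) = 244652 × (60)/(48) = 244652 × 5/4 = 305815.

305815 frames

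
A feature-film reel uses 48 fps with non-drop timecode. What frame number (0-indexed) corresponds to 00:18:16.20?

52628

Total seconds to the label: (0 × 3600 + 18 × 60 + 16) = 1096.
Frame index = 1096 × 48 + 20 = 52628.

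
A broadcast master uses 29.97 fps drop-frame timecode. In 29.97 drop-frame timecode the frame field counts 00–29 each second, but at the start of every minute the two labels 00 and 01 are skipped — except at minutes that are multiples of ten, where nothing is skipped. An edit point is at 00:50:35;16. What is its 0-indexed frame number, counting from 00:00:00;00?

90976

As if non-drop at 30 labels/s: (0 × 3600 + 50 × 60 + 35) × 30 + 16 = 91066.
Minute boundaries passed: 50; those not divisible by 10: 50 − 5 = 45; dropped labels = 2 × 45 = 90.
Actual frame index = 91066 − 90 = 90976.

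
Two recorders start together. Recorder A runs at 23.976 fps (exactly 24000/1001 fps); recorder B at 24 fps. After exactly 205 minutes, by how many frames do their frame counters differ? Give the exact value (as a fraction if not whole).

295200/1001 frames

205 min = 12300 s.
A emits 24000/1001 × 12300 = 295200000/1001 frames; B emits 24 × 12300 = 295200.
Difference = 295200/1001 frames (≈ 294.9051); B is ahead of A.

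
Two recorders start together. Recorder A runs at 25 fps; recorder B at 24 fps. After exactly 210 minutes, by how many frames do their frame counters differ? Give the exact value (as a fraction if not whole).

210 min = 12600 s.
A emits 25 × 12600 = 315000 frames; B emits 24 × 12600 = 302400.
Difference = 12600 frames; B is behind A.

12600 frames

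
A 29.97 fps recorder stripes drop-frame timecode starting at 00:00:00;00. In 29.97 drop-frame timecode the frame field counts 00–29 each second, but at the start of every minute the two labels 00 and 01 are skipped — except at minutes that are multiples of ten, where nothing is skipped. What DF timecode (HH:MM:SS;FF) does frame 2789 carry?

00:01:33;01

Ten DF minutes hold 17982 frames, so frame 2789 lies in block 0 (frames 0–17981) with 2789 frames into that block.
The block's first minute is 1800 frames and the rest 1798 each; 2789 frames reaches minute 1, so 0 × 18 + 1 × 2 = 2 labels have been skipped so far.
Adding those back, label number 2789 + 2 = 2791 at 30 labels/s is 93 s + 1 f = 0 h 1 min 33 s frame 1, i.e. 00:01:33;01.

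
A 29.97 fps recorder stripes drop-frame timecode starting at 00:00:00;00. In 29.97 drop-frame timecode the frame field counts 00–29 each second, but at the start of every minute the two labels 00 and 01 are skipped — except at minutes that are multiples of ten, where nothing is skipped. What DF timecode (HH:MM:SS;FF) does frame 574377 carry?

05:19:25;03

Ten DF minutes hold 17982 frames, so frame 574377 lies in block 31 (frames 557442–575423) with 16935 frames into that block.
The block's first minute is 1800 frames and the rest 1798 each; 16935 frames reaches minute 9, so 31 × 18 + 9 × 2 = 576 labels have been skipped so far.
Adding those back, label number 574377 + 576 = 574953 at 30 labels/s is 19165 s + 3 f = 5 h 19 min 25 s frame 3, i.e. 05:19:25;03.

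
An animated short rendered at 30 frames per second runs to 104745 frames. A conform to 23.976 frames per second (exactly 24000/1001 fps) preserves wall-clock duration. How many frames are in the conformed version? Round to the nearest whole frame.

Frames at target rate = 104745 × (24000/1001) / (30) = 83796000/1001 ≈ 83712.288.
Nearest whole frame: 83712.

83712 frames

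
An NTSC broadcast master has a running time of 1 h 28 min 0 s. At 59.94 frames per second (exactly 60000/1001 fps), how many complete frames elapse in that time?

316483 frames

1 h 28 min 0 s = 5280 s.
Frames = 5280 × 60000/1001 = 28800000/91 ≈ 316483.5165.
Complete frames: 316483.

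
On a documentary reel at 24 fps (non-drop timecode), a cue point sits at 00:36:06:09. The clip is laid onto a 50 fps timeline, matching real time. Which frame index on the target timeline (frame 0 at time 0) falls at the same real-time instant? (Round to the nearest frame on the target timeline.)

Source frame index: (0×3600 + 36×60 + 6) × 24 + 9 = 51993.
Real time: 51993 / (24) = 17331/8 s.
Target frame: (17331/8) × (50) = 433275/4 ≈ 108318.750 → 108319.

frame 108319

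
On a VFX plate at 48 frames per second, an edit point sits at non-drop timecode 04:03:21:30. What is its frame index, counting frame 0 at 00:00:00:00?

Total seconds to the label: (4 × 3600 + 3 × 60 + 21) = 14601.
Frame index = 14601 × 48 + 30 = 700878.

frame 700878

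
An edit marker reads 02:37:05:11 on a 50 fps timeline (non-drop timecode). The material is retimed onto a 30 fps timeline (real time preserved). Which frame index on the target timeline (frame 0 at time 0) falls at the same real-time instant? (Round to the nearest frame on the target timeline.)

Source frame index: (2×3600 + 37×60 + 5) × 50 + 11 = 471261.
Real time: 471261 / (50) = 471261/50 s.
Target frame: (471261/50) × (30) = 1413783/5 ≈ 282756.600 → 282757.

frame 282757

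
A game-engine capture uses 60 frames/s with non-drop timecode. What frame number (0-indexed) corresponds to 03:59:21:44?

frame 861704

Total seconds to the label: (3 × 3600 + 59 × 60 + 21) = 14361.
Frame index = 14361 × 60 + 44 = 861704.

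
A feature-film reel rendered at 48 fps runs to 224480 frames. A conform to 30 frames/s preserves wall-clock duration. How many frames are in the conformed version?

Target frames = source frames × (target rate / source rate) = 224480 × (30)/(48) = 224480 × 5/8 = 140300.

140300 frames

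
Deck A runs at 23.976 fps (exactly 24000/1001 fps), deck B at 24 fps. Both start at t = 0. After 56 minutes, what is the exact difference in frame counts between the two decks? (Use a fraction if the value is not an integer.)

11520/143 frames

56 min = 3360 s.
A emits 24000/1001 × 3360 = 11520000/143 frames; B emits 24 × 3360 = 80640.
Difference = 11520/143 frames (≈ 80.5594); B is ahead of A.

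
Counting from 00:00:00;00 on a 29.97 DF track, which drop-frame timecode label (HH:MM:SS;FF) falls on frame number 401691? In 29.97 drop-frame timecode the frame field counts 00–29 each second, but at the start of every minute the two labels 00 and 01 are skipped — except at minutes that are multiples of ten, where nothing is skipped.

Each 10-minute DF block holds 10 × 60 × 30 − 9 × 2 = 17982 frames. 401691 ÷ 17982 → 22 full blocks, remainder 6087.
Within the partial block the first minute is 1800 frames and each further minute 1798, so 3 further minute boundaries passed. Total skipped labels = 18 × 22 + 2 × 3 = 402.
Non-drop label index = 401691 + 402 = 402093; at 30 labels/s that is 03:43:23:03, i.e. DF 03:43:23;03.

03:43:23;03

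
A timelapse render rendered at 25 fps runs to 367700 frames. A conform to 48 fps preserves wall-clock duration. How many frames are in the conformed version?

Target frames = source frames × (target rate / source rate) = 367700 × (48)/(25) = 367700 × 48/25 = 705984.

705984 frames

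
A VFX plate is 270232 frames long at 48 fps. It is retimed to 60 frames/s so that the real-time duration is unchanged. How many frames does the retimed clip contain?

Target frames = source frames × (target rate / source rate) = 270232 × (60)/(48) = 270232 × 5/4 = 337790.

337790 frames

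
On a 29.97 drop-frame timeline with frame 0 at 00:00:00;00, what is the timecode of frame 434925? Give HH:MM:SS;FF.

Each 10-minute DF block holds 10 × 60 × 30 − 9 × 2 = 17982 frames. 434925 ÷ 17982 → 24 full blocks, remainder 3357.
Within the partial block the first minute is 1800 frames and each further minute 1798, so 1 further minute boundary passed. Total skipped labels = 18 × 24 + 2 × 1 = 434.
Non-drop label index = 434925 + 434 = 435359; at 30 labels/s that is 04:01:51:29, i.e. DF 04:01:51;29.

04:01:51;29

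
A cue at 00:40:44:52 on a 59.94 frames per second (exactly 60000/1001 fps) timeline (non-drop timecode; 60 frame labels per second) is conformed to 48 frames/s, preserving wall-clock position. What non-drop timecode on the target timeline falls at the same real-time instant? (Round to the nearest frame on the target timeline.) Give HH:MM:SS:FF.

Source frame index: (0×3600 + 40×60 + 44) × 60 + 52 = 146692.
Real time: 146692 / (60000/1001) = 36709673/15000 s.
Target frame: (36709673/15000) × (48) = 73419346/625 ≈ 117470.954 → 117471.
At 48 labels/s: frame 117471 → 00:40:47:15.

00:40:47:15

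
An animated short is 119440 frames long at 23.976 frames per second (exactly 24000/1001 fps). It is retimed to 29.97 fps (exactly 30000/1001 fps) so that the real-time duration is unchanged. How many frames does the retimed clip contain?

149300 frames

Target frames = source frames × (target rate / source rate) = 119440 × (30000/1001)/(24000/1001) = 119440 × 5/4 = 149300.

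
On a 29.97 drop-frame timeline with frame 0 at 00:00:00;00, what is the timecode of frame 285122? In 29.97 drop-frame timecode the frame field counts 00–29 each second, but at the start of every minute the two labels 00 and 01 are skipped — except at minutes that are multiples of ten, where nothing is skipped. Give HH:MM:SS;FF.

02:38:33;18

Each 10-minute DF block holds 10 × 60 × 30 − 9 × 2 = 17982 frames. 285122 ÷ 17982 → 15 full blocks, remainder 15392.
Within the partial block the first minute is 1800 frames and each further minute 1798, so 8 further minute boundaries passed. Total skipped labels = 18 × 15 + 2 × 8 = 286.
Non-drop label index = 285122 + 286 = 285408; at 30 labels/s that is 02:38:33:18, i.e. DF 02:38:33;18.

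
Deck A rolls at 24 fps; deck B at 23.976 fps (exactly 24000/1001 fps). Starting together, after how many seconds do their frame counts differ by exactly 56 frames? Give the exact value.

7007/3 seconds

The gap grows by |24000/1001 − 24| = 24/1001 frames per second.
Time for a 56-frame gap: 56 ÷ (24/1001) = 7007/3 s.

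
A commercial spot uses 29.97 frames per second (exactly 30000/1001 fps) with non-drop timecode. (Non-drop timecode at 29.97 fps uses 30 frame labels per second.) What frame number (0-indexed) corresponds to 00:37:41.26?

67856

Total seconds to the label: (0 × 3600 + 37 × 60 + 41) = 2261.
Frame index = 2261 × 30 + 26 = 67856.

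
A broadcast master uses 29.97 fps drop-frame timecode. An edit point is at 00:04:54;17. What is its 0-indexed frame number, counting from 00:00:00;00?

As if non-drop at 30 labels/s: (0 × 3600 + 4 × 60 + 54) × 30 + 17 = 8837.
Minute boundaries passed: 4; those not divisible by 10: 4 − 0 = 4; dropped labels = 2 × 4 = 8.
Actual frame index = 8837 − 8 = 8829.

8829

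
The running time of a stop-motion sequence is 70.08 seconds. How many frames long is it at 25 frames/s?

1752 frames

Frames = 70.08 × 25 = 1752.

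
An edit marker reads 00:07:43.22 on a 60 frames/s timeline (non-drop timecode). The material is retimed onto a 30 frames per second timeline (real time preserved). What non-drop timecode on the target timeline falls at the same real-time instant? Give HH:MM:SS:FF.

Source frame index: (0×3600 + 7×60 + 43) × 60 + 22 = 27802.
Real time: 27802 / (60) = 13901/30 s.
Target frame: (13901/30) × (30) = 13901.
At 30 labels/s: frame 13901 → 00:07:43:11.

00:07:43:11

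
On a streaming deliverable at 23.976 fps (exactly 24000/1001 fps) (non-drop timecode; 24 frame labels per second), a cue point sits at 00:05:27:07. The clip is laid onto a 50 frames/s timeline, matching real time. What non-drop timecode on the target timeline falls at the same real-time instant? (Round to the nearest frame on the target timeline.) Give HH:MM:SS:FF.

Source frame index: (0×3600 + 5×60 + 27) × 24 + 7 = 7855.
Real time: 7855 / (24000/1001) = 1572571/4800 s.
Target frame: (1572571/4800) × (50) = 1572571/96 ≈ 16380.948 → 16381.
At 50 labels/s: frame 16381 → 00:05:27:31.

00:05:27:31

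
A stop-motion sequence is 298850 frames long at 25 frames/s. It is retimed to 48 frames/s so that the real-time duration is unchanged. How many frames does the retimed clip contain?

Target frames = source frames × (target rate / source rate) = 298850 × (48)/(25) = 298850 × 48/25 = 573792.

573792 frames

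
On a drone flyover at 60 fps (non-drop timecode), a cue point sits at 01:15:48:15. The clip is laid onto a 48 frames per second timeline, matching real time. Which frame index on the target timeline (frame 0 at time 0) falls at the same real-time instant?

Source frame index: (1×3600 + 15×60 + 48) × 60 + 15 = 272895.
Real time: 272895 / (60) = 18193/4 s.
Target frame: (18193/4) × (48) = 218316.

frame 218316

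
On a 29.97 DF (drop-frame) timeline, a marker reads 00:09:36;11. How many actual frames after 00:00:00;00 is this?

As if non-drop at 30 labels/s: (0 × 3600 + 9 × 60 + 36) × 30 + 11 = 17291.
Minute boundaries passed: 9; those not divisible by 10: 9 − 0 = 9; dropped labels = 2 × 9 = 18.
Actual frame index = 17291 − 18 = 17273.

17273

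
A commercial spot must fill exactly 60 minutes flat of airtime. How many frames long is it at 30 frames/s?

108000 frames

60 min = 3600 s.
Frames = 3600 × 30 = 108000.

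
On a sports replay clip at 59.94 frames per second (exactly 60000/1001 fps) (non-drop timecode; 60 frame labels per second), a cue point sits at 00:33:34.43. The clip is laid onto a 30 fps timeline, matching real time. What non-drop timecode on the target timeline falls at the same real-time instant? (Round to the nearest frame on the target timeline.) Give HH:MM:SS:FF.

Source frame index: (0×3600 + 33×60 + 34) × 60 + 43 = 120883.
Real time: 120883 / (60000/1001) = 121003883/60000 s.
Target frame: (121003883/60000) × (30) = 121003883/2000 ≈ 60501.942 → 60502.
At 30 labels/s: frame 60502 → 00:33:36:22.

00:33:36:22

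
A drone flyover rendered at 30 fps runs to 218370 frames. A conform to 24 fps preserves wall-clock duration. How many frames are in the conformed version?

174696 frames

Target frames = source frames × (target rate / source rate) = 218370 × (24)/(30) = 218370 × 4/5 = 174696.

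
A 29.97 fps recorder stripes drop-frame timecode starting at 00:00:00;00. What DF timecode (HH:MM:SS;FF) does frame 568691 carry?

Each 10-minute DF block holds 10 × 60 × 30 − 9 × 2 = 17982 frames. 568691 ÷ 17982 → 31 full blocks, remainder 11249.
Within the partial block the first minute is 1800 frames and each further minute 1798, so 6 further minute boundaries passed. Total skipped labels = 18 × 31 + 2 × 6 = 570.
Non-drop label index = 568691 + 570 = 569261; at 30 labels/s that is 05:16:15:11, i.e. DF 05:16:15;11.

05:16:15;11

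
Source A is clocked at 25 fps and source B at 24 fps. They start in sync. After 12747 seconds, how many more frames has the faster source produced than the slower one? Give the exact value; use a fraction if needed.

A emits 25 × 12747 = 318675 frames; B emits 24 × 12747 = 305928.
Difference = 12747 frames; B is behind A.

12747 frames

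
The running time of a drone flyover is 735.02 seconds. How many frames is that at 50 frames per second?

36751 frames

Frames = 735.02 × 50 = 36751.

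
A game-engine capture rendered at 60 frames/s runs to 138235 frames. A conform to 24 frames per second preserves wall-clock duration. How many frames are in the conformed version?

Target frames = source frames × (target rate / source rate) = 138235 × (24)/(60) = 138235 × 2/5 = 55294.

55294 frames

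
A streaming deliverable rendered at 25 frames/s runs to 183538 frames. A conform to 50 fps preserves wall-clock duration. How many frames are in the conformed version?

Target frames = source frames × (target rate / source rate) = 183538 × (50)/(25) = 183538 × 2 = 367076.

367076 frames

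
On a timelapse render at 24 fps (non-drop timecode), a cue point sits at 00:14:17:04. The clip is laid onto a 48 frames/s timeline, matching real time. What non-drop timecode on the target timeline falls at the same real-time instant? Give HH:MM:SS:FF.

00:14:17:08

Source frame index: (0×3600 + 14×60 + 17) × 24 + 4 = 20572.
Real time: 20572 / (24) = 5143/6 s.
Target frame: (5143/6) × (48) = 41144.
At 48 labels/s: frame 41144 → 00:14:17:08.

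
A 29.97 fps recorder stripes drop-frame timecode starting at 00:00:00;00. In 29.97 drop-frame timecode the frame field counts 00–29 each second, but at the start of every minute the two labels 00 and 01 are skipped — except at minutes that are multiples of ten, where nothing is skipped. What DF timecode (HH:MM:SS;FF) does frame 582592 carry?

Each 10-minute DF block holds 10 × 60 × 30 − 9 × 2 = 17982 frames. 582592 ÷ 17982 → 32 full blocks, remainder 7168.
Within the partial block the first minute is 1800 frames and each further minute 1798, so 3 further minute boundaries passed. Total skipped labels = 18 × 32 + 2 × 3 = 582.
Non-drop label index = 582592 + 582 = 583174; at 30 labels/s that is 05:23:59:04, i.e. DF 05:23:59;04.

05:23:59;04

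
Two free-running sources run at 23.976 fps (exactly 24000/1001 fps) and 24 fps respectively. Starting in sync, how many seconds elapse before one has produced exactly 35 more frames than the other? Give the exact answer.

The gap grows by |24 − 24000/1001| = 24/1001 frames per second.
Time for a 35-frame gap: 35 ÷ (24/1001) = 35035/24 s.

35035/24 seconds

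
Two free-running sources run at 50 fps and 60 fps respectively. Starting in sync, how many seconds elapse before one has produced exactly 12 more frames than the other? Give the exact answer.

The gap grows by |60 − 50| = 10 frames per second.
Time for a 12-frame gap: 12 ÷ (10) = 1.2 s.

1.2 seconds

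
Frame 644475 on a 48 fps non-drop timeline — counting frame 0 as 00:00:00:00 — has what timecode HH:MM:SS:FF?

03:43:46:27

644475 ÷ 48 = 13426 full seconds, remainder 27 frames.
13426 s = 3 h 43 min 46 s.
Timecode: 03:43:46:27.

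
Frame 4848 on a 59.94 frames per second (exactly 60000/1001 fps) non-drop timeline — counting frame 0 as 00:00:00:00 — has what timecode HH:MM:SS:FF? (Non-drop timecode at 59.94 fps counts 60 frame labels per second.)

4848 ÷ 60 = 80 full seconds, remainder 48 frames.
80 s = 0 h 1 min 20 s.
Timecode: 00:01:20:48.

00:01:20:48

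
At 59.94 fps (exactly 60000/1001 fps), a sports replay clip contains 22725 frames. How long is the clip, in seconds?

Running time = 22725 / (60000/1001) = 379.12875 s.

379.12875 seconds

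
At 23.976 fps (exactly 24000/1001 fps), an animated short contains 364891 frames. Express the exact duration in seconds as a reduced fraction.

365255891/24000 seconds

Running time = 364891 ÷ (24000/1001) = 364891 × 1001/24000 = 365255891/24000 s.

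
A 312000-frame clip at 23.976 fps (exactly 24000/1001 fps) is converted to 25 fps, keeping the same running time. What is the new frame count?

325325 frames

Target frames = source frames × (target rate / source rate) = 312000 × (25)/(24000/1001) = 312000 × 1001/960 = 325325.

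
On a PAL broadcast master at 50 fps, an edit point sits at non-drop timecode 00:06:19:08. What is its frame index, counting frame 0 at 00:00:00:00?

Total seconds to the label: (0 × 3600 + 6 × 60 + 19) = 379.
Frame index = 379 × 50 + 8 = 18958.

frame 18958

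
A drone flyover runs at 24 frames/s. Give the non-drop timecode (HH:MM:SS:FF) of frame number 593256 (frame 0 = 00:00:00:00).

593256 ÷ 24 = 24719 full seconds, remainder 0 frames.
24719 s = 6 h 51 min 59 s.
Timecode: 06:51:59:00.

06:51:59:00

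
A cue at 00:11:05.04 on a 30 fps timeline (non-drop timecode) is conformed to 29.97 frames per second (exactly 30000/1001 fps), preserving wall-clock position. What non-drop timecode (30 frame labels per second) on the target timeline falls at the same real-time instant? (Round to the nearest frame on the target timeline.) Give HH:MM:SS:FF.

00:11:04:14

Source frame index: (0×3600 + 11×60 + 5) × 30 + 4 = 19954.
Real time: 19954 / (30) = 9977/15 s.
Target frame: (9977/15) × (30000/1001) = 1814000/91 ≈ 19934.066 → 19934.
At 30 labels/s: frame 19934 → 00:11:04:14.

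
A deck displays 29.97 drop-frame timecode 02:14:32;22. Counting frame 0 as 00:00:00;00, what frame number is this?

241940

As if non-drop at 30 labels/s: (2 × 3600 + 14 × 60 + 32) × 30 + 22 = 242182.
Minute boundaries passed: 134; those not divisible by 10: 134 − 13 = 121; dropped labels = 2 × 121 = 242.
Actual frame index = 242182 − 242 = 241940.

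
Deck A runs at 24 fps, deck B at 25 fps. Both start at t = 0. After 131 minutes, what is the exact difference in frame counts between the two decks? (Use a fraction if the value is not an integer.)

131 min = 7860 s.
A emits 24 × 7860 = 188640 frames; B emits 25 × 7860 = 196500.
Difference = 7860 frames; B is ahead of A.

7860 frames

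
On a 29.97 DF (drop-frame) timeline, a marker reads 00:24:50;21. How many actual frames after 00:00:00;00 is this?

44677

Complete 10-minute blocks: 2, each 17982 frames → 35964.
Remaining 4 whole minutes in the current block: 1800 + 3 × 1798 = 7194 frames.
Within the current minute: 50 × 30 + 21 − 2 = 1519 (labels ;00/;01 skipped at this minute). Total = 35964 + 7194 + 1519 = 44677.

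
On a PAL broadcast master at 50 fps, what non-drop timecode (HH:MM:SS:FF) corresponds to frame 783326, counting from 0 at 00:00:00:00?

04:21:06:26

783326 ÷ 50 = 15666 full seconds, remainder 26 frames.
15666 s = 4 h 21 min 6 s.
Timecode: 04:21:06:26.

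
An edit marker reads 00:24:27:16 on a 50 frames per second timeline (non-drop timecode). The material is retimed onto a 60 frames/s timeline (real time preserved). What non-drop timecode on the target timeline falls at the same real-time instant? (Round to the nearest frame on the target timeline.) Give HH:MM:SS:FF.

00:24:27:19

Source frame index: (0×3600 + 24×60 + 27) × 50 + 16 = 73366.
Real time: 73366 / (50) = 36683/25 s.
Target frame: (36683/25) × (60) = 440196/5 ≈ 88039.200 → 88039.
At 60 labels/s: frame 88039 → 00:24:27:19.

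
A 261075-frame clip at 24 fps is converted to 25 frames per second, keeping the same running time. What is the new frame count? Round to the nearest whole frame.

Frames at target rate = 261075 × (25) / (24) = 2175625/8 ≈ 271953.125.
Nearest whole frame: 271953.

271953 frames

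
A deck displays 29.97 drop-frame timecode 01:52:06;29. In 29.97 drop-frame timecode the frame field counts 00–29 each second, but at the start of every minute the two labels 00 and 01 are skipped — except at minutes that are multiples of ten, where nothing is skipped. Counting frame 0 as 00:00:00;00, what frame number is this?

201607

As if non-drop at 30 labels/s: (1 × 3600 + 52 × 60 + 6) × 30 + 29 = 201809.
Minute boundaries passed: 112; those not divisible by 10: 112 − 11 = 101; dropped labels = 2 × 101 = 202.
Actual frame index = 201809 − 202 = 201607.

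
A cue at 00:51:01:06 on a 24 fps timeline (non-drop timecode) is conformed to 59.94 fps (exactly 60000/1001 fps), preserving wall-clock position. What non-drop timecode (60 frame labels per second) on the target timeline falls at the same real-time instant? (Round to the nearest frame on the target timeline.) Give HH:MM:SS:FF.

00:50:58:12

Source frame index: (0×3600 + 51×60 + 1) × 24 + 6 = 73470.
Real time: 73470 / (24) = 12245/4 s.
Target frame: (12245/4) × (60000/1001) = 183675000/1001 ≈ 183491.508 → 183492.
At 60 labels/s: frame 183492 → 00:50:58:12.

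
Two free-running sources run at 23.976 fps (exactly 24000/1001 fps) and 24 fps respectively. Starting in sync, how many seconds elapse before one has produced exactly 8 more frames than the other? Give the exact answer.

The gap grows by |24 − 24000/1001| = 24/1001 frames per second.
Time for a 8-frame gap: 8 ÷ (24/1001) = 1001/3 s.

1001/3 seconds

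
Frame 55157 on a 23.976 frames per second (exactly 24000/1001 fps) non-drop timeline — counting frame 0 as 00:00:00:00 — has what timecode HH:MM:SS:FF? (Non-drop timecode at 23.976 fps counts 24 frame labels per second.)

55157 ÷ 24 = 2298 full seconds, remainder 5 frames.
2298 s = 0 h 38 min 18 s.
Timecode: 00:38:18:05.

00:38:18:05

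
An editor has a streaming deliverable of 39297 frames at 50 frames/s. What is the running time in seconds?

785.94 seconds

Running time = 39297 / (50) = 785.94 s.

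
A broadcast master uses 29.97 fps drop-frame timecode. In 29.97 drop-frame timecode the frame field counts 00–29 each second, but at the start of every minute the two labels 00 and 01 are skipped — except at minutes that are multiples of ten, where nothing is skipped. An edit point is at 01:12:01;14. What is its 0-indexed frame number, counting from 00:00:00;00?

Complete 10-minute blocks: 7, each 17982 frames → 125874.
Remaining 2 whole minutes in the current block: 1800 + 1 × 1798 = 3598 frames.
Within the current minute: 1 × 30 + 14 − 2 = 42 (labels ;00/;01 skipped at this minute). Total = 125874 + 3598 + 42 = 129514.

129514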